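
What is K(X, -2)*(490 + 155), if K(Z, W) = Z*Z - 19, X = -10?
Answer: 52245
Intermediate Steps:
K(Z, W) = -19 + Z² (K(Z, W) = Z² - 19 = -19 + Z²)
K(X, -2)*(490 + 155) = (-19 + (-10)²)*(490 + 155) = (-19 + 100)*645 = 81*645 = 52245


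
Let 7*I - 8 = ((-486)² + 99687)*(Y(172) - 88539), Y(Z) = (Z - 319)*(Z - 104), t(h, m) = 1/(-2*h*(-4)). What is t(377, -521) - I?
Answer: 99818233893359/21112 ≈ 4.7280e+9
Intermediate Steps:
t(h, m) = 1/(8*h)
Y(Z) = (-319 + Z)*(-104 + Z)
I = -33096231397/7 (I = 8/7 + (((-486)² + 99687)*((33176 + 172² - 423*172) - 88539))/7 = 8/7 + ((236196 + 99687)*((33176 + 29584 - 72756) - 88539))/7 = 8/7 + (335883*(-9996 - 88539))/7 = 8/7 + (335883*(-98535))/7 = 8/7 + (⅐)*(-33096231405) = 8/7 - 33096231405/7 = -33096231397/7 ≈ -4.7280e+9)
t(377, -521) - I = (⅛)/377 - 1*(-33096231397/7) = (⅛)*(1/377) + 33096231397/7 = 1/3016 + 33096231397/7 = 99818233893359/21112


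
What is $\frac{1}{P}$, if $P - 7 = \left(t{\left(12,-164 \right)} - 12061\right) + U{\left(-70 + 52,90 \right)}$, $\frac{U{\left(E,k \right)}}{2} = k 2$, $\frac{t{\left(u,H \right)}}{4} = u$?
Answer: $- \frac{1}{11646} \approx -8.5866 \cdot 10^{-5}$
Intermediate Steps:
$t{\left(u,H \right)} = 4 u$
$U{\left(E,k \right)} = 4 k$ ($U{\left(E,k \right)} = 2 k 2 = 2 \cdot 2 k = 4 k$)
$P = -11646$ ($P = 7 + \left(\left(4 \cdot 12 - 12061\right) + 4 \cdot 90\right) = 7 + \left(\left(48 - 12061\right) + 360\right) = 7 + \left(-12013 + 360\right) = 7 - 11653 = -11646$)
$\frac{1}{P} = \frac{1}{-11646} = - \frac{1}{11646}$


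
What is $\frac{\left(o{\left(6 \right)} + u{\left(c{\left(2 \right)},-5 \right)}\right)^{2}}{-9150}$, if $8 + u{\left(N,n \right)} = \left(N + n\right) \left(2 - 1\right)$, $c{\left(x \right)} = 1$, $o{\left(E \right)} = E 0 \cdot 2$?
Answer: $- \frac{24}{1525} \approx -0.015738$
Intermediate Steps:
$o{\left(E \right)} = 0$ ($o{\left(E \right)} = 0 \cdot 2 = 0$)
$u{\left(N,n \right)} = -8 + N + n$ ($u{\left(N,n \right)} = -8 + \left(N + n\right) \left(2 - 1\right) = -8 + \left(N + n\right) 1 = -8 + \left(N + n\right) = -8 + N + n$)
$\frac{\left(o{\left(6 \right)} + u{\left(c{\left(2 \right)},-5 \right)}\right)^{2}}{-9150} = \frac{\left(0 - 12\right)^{2}}{-9150} = \left(0 - 12\right)^{2} \left(- \frac{1}{9150}\right) = \left(-12\right)^{2} \left(- \frac{1}{9150}\right) = 144 \left(- \frac{1}{9150}\right) = - \frac{24}{1525}$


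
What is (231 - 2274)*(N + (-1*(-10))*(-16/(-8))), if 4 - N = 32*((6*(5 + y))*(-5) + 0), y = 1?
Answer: -11816712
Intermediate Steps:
N = 5764 (N = 4 - 32*((6*(5 + 1))*(-5) + 0) = 4 - 32*((6*6)*(-5) + 0) = 4 - 32*(36*(-5) + 0) = 4 - 32*(-180 + 0) = 4 - 32*(-180) = 4 - 1*(-5760) = 4 + 5760 = 5764)
(231 - 2274)*(N + (-1*(-10))*(-16/(-8))) = (231 - 2274)*(5764 + (-1*(-10))*(-16/(-8))) = -2043*(5764 + 10*(-16*(-⅛))) = -2043*(5764 + 10*2) = -2043*(5764 + 20) = -2043*5784 = -11816712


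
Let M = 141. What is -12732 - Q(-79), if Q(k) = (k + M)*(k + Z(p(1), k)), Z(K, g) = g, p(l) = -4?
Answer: -2936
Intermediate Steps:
Q(k) = 2*k*(141 + k) (Q(k) = (k + 141)*(k + k) = (141 + k)*(2*k) = 2*k*(141 + k))
-12732 - Q(-79) = -12732 - 2*(-79)*(141 - 79) = -12732 - 2*(-79)*62 = -12732 - 1*(-9796) = -12732 + 9796 = -2936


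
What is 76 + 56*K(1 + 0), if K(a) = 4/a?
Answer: 300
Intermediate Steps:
76 + 56*K(1 + 0) = 76 + 56*(4/(1 + 0)) = 76 + 56*(4/1) = 76 + 56*(4*1) = 76 + 56*4 = 76 + 224 = 300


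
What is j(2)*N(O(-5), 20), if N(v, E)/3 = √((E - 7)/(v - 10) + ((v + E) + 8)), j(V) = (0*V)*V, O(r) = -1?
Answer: 0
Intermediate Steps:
j(V) = 0 (j(V) = 0*V = 0)
N(v, E) = 3*√(8 + E + v + (-7 + E)/(-10 + v)) (N(v, E) = 3*√((E - 7)/(v - 10) + ((v + E) + 8)) = 3*√((-7 + E)/(-10 + v) + ((E + v) + 8)) = 3*√((-7 + E)/(-10 + v) + (8 + E + v)) = 3*√(8 + E + v + (-7 + E)/(-10 + v)))
j(2)*N(O(-5), 20) = 0*(3*√((-7 + 20 + (-10 - 1)*(8 + 20 - 1))/(-10 - 1))) = 0*(3*√((-7 + 20 - 11*27)/(-11))) = 0*(3*√(-(-7 + 20 - 297)/11)) = 0*(3*√(-1/11*(-284))) = 0*(3*√(284/11)) = 0*(3*(2*√781/11)) = 0*(6*√781/11) = 0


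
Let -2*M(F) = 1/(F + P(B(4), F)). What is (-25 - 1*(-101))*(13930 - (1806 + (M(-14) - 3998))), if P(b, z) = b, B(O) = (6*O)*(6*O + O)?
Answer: 403114507/329 ≈ 1.2253e+6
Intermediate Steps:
B(O) = 42*O² (B(O) = (6*O)*(7*O) = 42*O²)
M(F) = -1/(2*(672 + F)) (M(F) = -1/(2*(F + 42*4²)) = -1/(2*(F + 42*16)) = -1/(2*(F + 672)) = -1/(2*(672 + F)))
(-25 - 1*(-101))*(13930 - (1806 + (M(-14) - 3998))) = (-25 - 1*(-101))*(13930 - (1806 + (-1/(1344 + 2*(-14)) - 3998))) = (-25 + 101)*(13930 - (1806 + (-1/(1344 - 28) - 3998))) = 76*(13930 - (1806 + (-1/1316 - 3998))) = 76*(13930 - (1806 - 5261369/1316)) = 76*(13930 - 1*(-2884673/1316)) = 76*(13930 + 2884673/1316) = 76*(21216553/1316) = 403114507/329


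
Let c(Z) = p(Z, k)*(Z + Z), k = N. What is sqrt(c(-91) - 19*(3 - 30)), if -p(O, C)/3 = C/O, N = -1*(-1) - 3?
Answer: 5*sqrt(21) ≈ 22.913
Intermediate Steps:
N = -2 (N = 1 - 3 = -2)
k = -2
p(O, C) = -3*C/O
c(Z) = 12 (c(Z) = (-3*(-2)/Z)*(Z + Z) = (6/Z)*(2*Z) = 12)
sqrt(c(-91) - 19*(3 - 30)) = sqrt(12 - 19*(3 - 30)) = sqrt(12 - 19*(-27)) = sqrt(12 + 513) = sqrt(525) = 5*sqrt(21)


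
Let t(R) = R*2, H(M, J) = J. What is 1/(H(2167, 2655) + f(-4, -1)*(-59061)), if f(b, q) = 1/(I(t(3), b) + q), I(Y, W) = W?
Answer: 5/72336 ≈ 6.9122e-5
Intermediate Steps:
t(R) = 2*R
f(b, q) = 1/(b + q)
1/(H(2167, 2655) + f(-4, -1)*(-59061)) = 1/(2655 - 59061/(-4 - 1)) = 1/(2655 - 59061/(-5)) = 1/(2655 - ⅕*(-59061)) = 1/(2655 + 59061/5) = 1/(72336/5) = 5/72336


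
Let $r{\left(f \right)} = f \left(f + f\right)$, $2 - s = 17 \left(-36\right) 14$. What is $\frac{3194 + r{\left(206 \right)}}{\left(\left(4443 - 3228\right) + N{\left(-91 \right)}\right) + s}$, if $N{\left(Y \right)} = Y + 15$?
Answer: $\frac{88066}{9709} \approx 9.0706$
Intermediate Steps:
$N{\left(Y \right)} = 15 + Y$
$s = 8570$ ($s = 2 - 17 \left(-36\right) 14 = 2 - \left(-612\right) 14 = 2 - -8568 = 2 + 8568 = 8570$)
$r{\left(f \right)} = 2 f^{2}$ ($r{\left(f \right)} = f 2 f = 2 f^{2}$)
$\frac{3194 + r{\left(206 \right)}}{\left(\left(4443 - 3228\right) + N{\left(-91 \right)}\right) + s} = \frac{3194 + 2 \cdot 206^{2}}{\left(\left(4443 - 3228\right) + \left(15 - 91\right)\right) + 8570} = \frac{3194 + 2 \cdot 42436}{\left(1215 - 76\right) + 8570} = \frac{3194 + 84872}{1139 + 8570} = \frac{88066}{9709}$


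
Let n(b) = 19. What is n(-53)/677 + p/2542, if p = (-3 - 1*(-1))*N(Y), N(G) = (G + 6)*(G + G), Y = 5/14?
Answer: 2065337/84325766 ≈ 0.024492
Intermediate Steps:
Y = 5/14 (Y = 5*(1/14) = 5/14 ≈ 0.35714)
N(G) = 2*G*(6 + G) (N(G) = (6 + G)*(2*G) = 2*G*(6 + G))
p = -445/49 (p = (-3 - 1*(-1))*(2*(5/14)*(6 + 5/14)) = (-3 + 1)*(2*(5/14)*(89/14)) = -2*445/98 = -445/49 ≈ -9.0816)
n(-53)/677 + p/2542 = 19/677 - 445/49/2542 = 19*(1/677) - 445/49*1/2542 = 19/677 - 445/124558 = 2065337/84325766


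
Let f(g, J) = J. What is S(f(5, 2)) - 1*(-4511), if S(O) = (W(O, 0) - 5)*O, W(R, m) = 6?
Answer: 4513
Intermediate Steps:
S(O) = O (S(O) = (6 - 5)*O = 1*O = O)
S(f(5, 2)) - 1*(-4511) = 2 - 1*(-4511) = 2 + 4511 = 4513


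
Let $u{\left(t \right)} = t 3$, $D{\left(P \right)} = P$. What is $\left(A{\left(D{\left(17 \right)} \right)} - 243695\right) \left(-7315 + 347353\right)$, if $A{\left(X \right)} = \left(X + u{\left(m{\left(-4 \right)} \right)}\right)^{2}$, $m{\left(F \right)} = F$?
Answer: $-82857059460$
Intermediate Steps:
$u{\left(t \right)} = 3 t$
$A{\left(X \right)} = \left(-12 + X\right)^{2}$ ($A{\left(X \right)} = \left(X + 3 \left(-4\right)\right)^{2} = \left(X - 12\right)^{2} = \left(-12 + X\right)^{2}$)
$\left(A{\left(D{\left(17 \right)} \right)} - 243695\right) \left(-7315 + 347353\right) = \left(\left(-12 + 17\right)^{2} - 243695\right) \left(-7315 + 347353\right) = \left(5^{2} - 243695\right) 340038 = \left(25 - 243695\right) 340038 = \left(-243670\right) 340038 = -82857059460$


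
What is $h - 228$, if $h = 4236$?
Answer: $4008$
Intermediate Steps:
$h - 228 = 4236 - 228 = 4008$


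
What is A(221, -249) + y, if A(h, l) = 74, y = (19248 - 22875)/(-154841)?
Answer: 11461861/154841 ≈ 74.023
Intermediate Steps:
y = 3627/154841 (y = -3627*(-1/154841) = 3627/154841 ≈ 0.023424)
A(221, -249) + y = 74 + 3627/154841 = 11461861/154841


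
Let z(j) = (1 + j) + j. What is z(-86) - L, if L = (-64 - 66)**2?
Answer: -17071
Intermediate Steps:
z(j) = 1 + 2*j
L = 16900 (L = (-130)**2 = 16900)
z(-86) - L = (1 + 2*(-86)) - 1*16900 = (1 - 172) - 16900 = -171 - 16900 = -17071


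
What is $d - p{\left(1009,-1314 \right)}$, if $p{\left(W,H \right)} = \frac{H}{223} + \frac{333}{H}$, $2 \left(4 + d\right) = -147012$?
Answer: $- \frac{2393138485}{32558} \approx -73504.0$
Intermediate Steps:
$d = -73510$ ($d = -4 + \frac{1}{2} \left(-147012\right) = -4 - 73506 = -73510$)
$p{\left(W,H \right)} = \frac{333}{H} + \frac{H}{223}$ ($p{\left(W,H \right)} = H \frac{1}{223} + \frac{333}{H} = \frac{H}{223} + \frac{333}{H} = \frac{333}{H} + \frac{H}{223}$)
$d - p{\left(1009,-1314 \right)} = -73510 - \left(\frac{333}{-1314} + \frac{1}{223} \left(-1314\right)\right) = -73510 - \left(333 \left(- \frac{1}{1314}\right) - \frac{1314}{223}\right) = -73510 - \left(- \frac{37}{146} - \frac{1314}{223}\right) = -73510 - - \frac{200095}{32558} = -73510 + \frac{200095}{32558} = - \frac{2393138485}{32558}$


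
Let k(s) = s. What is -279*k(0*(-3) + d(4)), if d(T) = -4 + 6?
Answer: -558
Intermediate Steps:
d(T) = 2
-279*k(0*(-3) + d(4)) = -279*(0*(-3) + 2) = -279*(0 + 2) = -279*2 = -558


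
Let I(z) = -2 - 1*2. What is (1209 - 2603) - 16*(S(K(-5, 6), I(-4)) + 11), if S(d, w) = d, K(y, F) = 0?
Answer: -1570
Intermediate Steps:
I(z) = -4 (I(z) = -2 - 2 = -4)
(1209 - 2603) - 16*(S(K(-5, 6), I(-4)) + 11) = (1209 - 2603) - 16*(0 + 11) = -1394 - 16*11 = -1394 - 176 = -1570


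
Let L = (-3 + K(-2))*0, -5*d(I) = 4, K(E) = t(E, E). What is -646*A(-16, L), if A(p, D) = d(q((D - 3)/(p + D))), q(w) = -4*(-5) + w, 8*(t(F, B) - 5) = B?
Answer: 2584/5 ≈ 516.80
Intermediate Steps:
t(F, B) = 5 + B/8
q(w) = 20 + w
K(E) = 5 + E/8
d(I) = -⅘ (d(I) = -⅕*4 = -⅘)
L = 0 (L = (-3 + (5 + (⅛)*(-2)))*0 = (-3 + (5 - ¼))*0 = (-3 + 19/4)*0 = (7/4)*0 = 0)
A(p, D) = -⅘
-646*A(-16, L) = -646*(-⅘) = 2584/5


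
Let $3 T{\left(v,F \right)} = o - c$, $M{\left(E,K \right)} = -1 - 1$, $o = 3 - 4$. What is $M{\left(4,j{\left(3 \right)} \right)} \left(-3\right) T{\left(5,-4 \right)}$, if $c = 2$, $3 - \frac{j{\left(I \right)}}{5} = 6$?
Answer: $-6$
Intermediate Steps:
$o = -1$
$j{\left(I \right)} = -15$ ($j{\left(I \right)} = 15 - 30 = -15$)
$M{\left(E,K \right)} = -2$
$T{\left(v,F \right)} = -1$ ($T{\left(v,F \right)} = \frac{-1 - 2}{3} = \frac{1}{3} \left(-3\right) = -1$)
$M{\left(4,j{\left(3 \right)} \right)} \left(-3\right) T{\left(5,-4 \right)} = \left(-2\right) \left(-3\right) \left(-1\right) = 6 \left(-1\right) = -6$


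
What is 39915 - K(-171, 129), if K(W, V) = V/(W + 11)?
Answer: 6386529/160 ≈ 39916.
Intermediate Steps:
K(W, V) = V/(11 + W)
39915 - K(-171, 129) = 39915 - 129/(11 - 171) = 39915 - 129/(-160) = 39915 - 129*(-1)/160 = 39915 - 1*(-129/160) = 39915 + 129/160 = 6386529/160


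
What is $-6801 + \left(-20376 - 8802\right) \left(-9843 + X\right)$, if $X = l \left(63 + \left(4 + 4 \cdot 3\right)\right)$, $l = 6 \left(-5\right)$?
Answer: $356344113$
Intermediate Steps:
$l = -30$
$X = -2370$ ($X = - 30 \left(63 + \left(4 + 4 \cdot 3\right)\right) = - 30 \left(63 + \left(4 + 12\right)\right) = - 30 \left(63 + 16\right) = \left(-30\right) 79 = -2370$)
$-6801 + \left(-20376 - 8802\right) \left(-9843 + X\right) = -6801 + \left(-20376 - 8802\right) \left(-9843 - 2370\right) = -6801 - -356350914 = -6801 + 356350914 = 356344113$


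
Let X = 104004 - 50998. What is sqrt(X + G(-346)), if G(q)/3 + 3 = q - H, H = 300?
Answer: sqrt(51059) ≈ 225.96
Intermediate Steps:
G(q) = -909 + 3*q (G(q) = -9 + 3*(q - 1*300) = -9 + 3*(q - 300) = -9 + 3*(-300 + q) = -9 + (-900 + 3*q) = -909 + 3*q)
X = 53006
sqrt(X + G(-346)) = sqrt(53006 + (-909 + 3*(-346))) = sqrt(53006 + (-909 - 1038)) = sqrt(53006 - 1947) = sqrt(51059)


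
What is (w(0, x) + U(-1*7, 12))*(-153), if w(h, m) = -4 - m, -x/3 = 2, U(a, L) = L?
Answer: -2142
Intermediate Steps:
x = -6 (x = -3*2 = -6)
(w(0, x) + U(-1*7, 12))*(-153) = ((-4 - 1*(-6)) + 12)*(-153) = ((-4 + 6) + 12)*(-153) = (2 + 12)*(-153) = 14*(-153) = -2142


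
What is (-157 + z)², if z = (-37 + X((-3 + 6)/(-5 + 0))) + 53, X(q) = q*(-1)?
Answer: 492804/25 ≈ 19712.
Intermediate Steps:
X(q) = -q
z = 83/5 (z = (-37 - (-3 + 6)/(-5 + 0)) + 53 = (-37 - 3/(-5)) + 53 = (-37 - 3*(-1)/5) + 53 = (-37 - 1*(-⅗)) + 53 = (-37 + ⅗) + 53 = -182/5 + 53 = 83/5 ≈ 16.600)
(-157 + z)² = (-157 + 83/5)² = (-702/5)² = 492804/25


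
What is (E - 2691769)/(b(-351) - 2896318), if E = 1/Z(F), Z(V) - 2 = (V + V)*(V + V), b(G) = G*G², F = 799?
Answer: 6873717469013/117823046317614 ≈ 0.058339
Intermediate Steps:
b(G) = G³
Z(V) = 2 + 4*V² (Z(V) = 2 + (V + V)*(V + V) = 2 + (2*V)*(2*V) = 2 + 4*V²)
E = 1/2553606 (E = 1/(2 + 4*799²) = 1/(2 + 4*638401) = 1/(2 + 2553604) = 1/2553606 ≈ 3.9160e-7)
(E - 2691769)/(b(-351) - 2896318) = (1/2553606 - 2691769)/((-351)³ - 2896318) = -6873717469013/(2553606*(-43243551 - 2896318)) = -6873717469013/2553606/(-46139869) = -6873717469013/2553606*(-1/46139869) = 6873717469013/117823046317614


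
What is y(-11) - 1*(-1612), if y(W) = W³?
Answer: 281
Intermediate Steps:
y(-11) - 1*(-1612) = (-11)³ - 1*(-1612) = -1331 + 1612 = 281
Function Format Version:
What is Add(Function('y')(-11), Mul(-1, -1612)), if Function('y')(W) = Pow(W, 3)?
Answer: 281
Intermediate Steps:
Add(Function('y')(-11), Mul(-1, -1612)) = Add(Pow(-11, 3), Mul(-1, -1612)) = Add(-1331, 1612) = 281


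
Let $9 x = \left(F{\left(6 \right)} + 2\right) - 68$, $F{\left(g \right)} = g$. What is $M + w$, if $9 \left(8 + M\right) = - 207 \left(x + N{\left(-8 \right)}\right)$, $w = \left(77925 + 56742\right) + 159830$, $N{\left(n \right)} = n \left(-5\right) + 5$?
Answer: $\frac{880822}{3} \approx 2.9361 \cdot 10^{5}$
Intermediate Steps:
$N{\left(n \right)} = 5 - 5 n$ ($N{\left(n \right)} = - 5 n + 5 = 5 - 5 n$)
$w = 294497$ ($w = 134667 + 159830 = 294497$)
$x = - \frac{20}{3}$ ($x = \frac{\left(6 + 2\right) - 68}{9} = \frac{8 - 68}{9} = \frac{1}{9} \left(-60\right) = - \frac{20}{3} \approx -6.6667$)
$M = - \frac{2669}{3}$ ($M = -8 + \frac{\left(-207\right) \left(- \frac{20}{3} + \left(5 - -40\right)\right)}{9} = -8 + \frac{\left(-207\right) \left(- \frac{20}{3} + \left(5 + 40\right)\right)}{9} = -8 + \frac{\left(-207\right) \left(- \frac{20}{3} + 45\right)}{9} = -8 + \frac{\left(-207\right) \frac{115}{3}}{9} = -8 + \frac{1}{9} \left(-7935\right) = -8 - \frac{2645}{3} = - \frac{2669}{3} \approx -889.67$)
$M + w = - \frac{2669}{3} + 294497 = \frac{880822}{3}$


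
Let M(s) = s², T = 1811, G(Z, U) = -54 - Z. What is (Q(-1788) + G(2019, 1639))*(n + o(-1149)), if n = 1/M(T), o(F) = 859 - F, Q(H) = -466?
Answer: -16721040933491/3279721 ≈ -5.0983e+6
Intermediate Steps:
n = 1/3279721 (n = 1/(1811²) = 1/3279721 ≈ 3.0490e-7)
(Q(-1788) + G(2019, 1639))*(n + o(-1149)) = (-466 + (-54 - 1*2019))*(1/3279721 + (859 - 1*(-1149))) = (-466 + (-54 - 2019))*(1/3279721 + (859 + 1149)) = (-466 - 2073)*(1/3279721 + 2008) = -2539*6585679769/3279721 = -16721040933491/3279721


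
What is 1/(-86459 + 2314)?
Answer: -1/84145 ≈ -1.1884e-5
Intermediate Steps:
1/(-86459 + 2314) = 1/(-84145) = -1/84145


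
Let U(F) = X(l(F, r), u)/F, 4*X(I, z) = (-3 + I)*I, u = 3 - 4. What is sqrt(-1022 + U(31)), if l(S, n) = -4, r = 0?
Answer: 5*I*sqrt(39277)/31 ≈ 31.965*I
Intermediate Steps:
u = -1
X(I, z) = I*(-3 + I)/4 (X(I, z) = ((-3 + I)*I)/4 = (I*(-3 + I))/4 = I*(-3 + I)/4)
U(F) = 7/F (U(F) = ((1/4)*(-4)*(-3 - 4))/F = ((1/4)*(-4)*(-7))/F = 7/F)
sqrt(-1022 + U(31)) = sqrt(-1022 + 7/31) = sqrt(-31675/31) = 5*I*sqrt(39277)/31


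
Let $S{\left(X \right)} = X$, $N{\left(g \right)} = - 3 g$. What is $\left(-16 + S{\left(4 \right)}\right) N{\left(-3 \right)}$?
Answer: $-108$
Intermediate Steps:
$\left(-16 + S{\left(4 \right)}\right) N{\left(-3 \right)} = \left(-16 + 4\right) \left(\left(-3\right) \left(-3\right)\right) = \left(-12\right) 9 = -108$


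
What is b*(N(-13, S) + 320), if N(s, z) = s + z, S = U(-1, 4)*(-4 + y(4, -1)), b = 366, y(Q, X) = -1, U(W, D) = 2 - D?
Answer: 116022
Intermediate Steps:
S = 10 (S = (2 - 1*4)*(-4 - 1) = (2 - 4)*(-5) = -2*(-5) = 10)
b*(N(-13, S) + 320) = 366*((-13 + 10) + 320) = 366*(-3 + 320) = 366*317 = 116022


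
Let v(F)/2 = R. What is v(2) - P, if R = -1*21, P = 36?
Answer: -78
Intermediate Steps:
R = -21
v(F) = -42 (v(F) = 2*(-21) = -42)
v(2) - P = -42 - 1*36 = -42 - 36 = -78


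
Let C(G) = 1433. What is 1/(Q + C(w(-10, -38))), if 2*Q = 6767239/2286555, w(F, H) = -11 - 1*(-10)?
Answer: 4573110/6560033869 ≈ 0.00069712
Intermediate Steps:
w(F, H) = -1 (w(F, H) = -11 + 10 = -1)
Q = 6767239/4573110 (Q = (6767239/2286555)/2 = (6767239*(1/2286555))/2 = (½)*(6767239/2286555) = 6767239/4573110 ≈ 1.4798)
1/(Q + C(w(-10, -38))) = 1/(6767239/4573110 + 1433) = 1/(6560033869/4573110) = 4573110/6560033869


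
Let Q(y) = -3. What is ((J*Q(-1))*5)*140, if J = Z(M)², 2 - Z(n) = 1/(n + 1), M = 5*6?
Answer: -7814100/961 ≈ -8131.2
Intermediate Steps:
M = 30
Z(n) = 2 - 1/(1 + n) (Z(n) = 2 - 1/(n + 1) = 2 - 1/(1 + n))
J = 3721/961 (J = ((1 + 2*30)/(1 + 30))² = ((1 + 60)/31)² = ((1/31)*61)² = (61/31)² = 3721/961 ≈ 3.8720)
((J*Q(-1))*5)*140 = (((3721/961)*(-3))*5)*140 = -11163/961*5*140 = -55815/961*140 = -7814100/961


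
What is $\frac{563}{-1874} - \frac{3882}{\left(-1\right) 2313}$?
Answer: $\frac{1990883}{1444854} \approx 1.3779$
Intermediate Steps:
$\frac{563}{-1874} - \frac{3882}{\left(-1\right) 2313} = 563 \left(- \frac{1}{1874}\right) - \frac{3882}{-2313} = - \frac{563}{1874} - - \frac{1294}{771} = - \frac{563}{1874} + \frac{1294}{771} = \frac{1990883}{1444854}$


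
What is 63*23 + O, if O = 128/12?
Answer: 4379/3 ≈ 1459.7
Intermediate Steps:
O = 32/3 (O = 128*(1/12) = 32/3 ≈ 10.667)
63*23 + O = 63*23 + 32/3 = 1449 + 32/3 = 4379/3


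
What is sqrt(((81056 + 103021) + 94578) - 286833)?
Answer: I*sqrt(8178) ≈ 90.432*I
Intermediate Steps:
sqrt(((81056 + 103021) + 94578) - 286833) = sqrt((184077 + 94578) - 286833) = sqrt(278655 - 286833) = sqrt(-8178) = I*sqrt(8178)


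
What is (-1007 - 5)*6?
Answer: -6072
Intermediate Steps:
(-1007 - 5)*6 = -1012*6 = -6072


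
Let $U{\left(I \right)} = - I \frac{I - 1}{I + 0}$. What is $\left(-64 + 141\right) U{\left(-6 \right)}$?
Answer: $539$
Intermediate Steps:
$U{\left(I \right)} = 1 - I$ ($U{\left(I \right)} = - I \frac{-1 + I}{I} = 1 - I$)
$\left(-64 + 141\right) U{\left(-6 \right)} = \left(-64 + 141\right) \left(1 - -6\right) = 77 \left(1 + 6\right) = 77 \cdot 7 = 539$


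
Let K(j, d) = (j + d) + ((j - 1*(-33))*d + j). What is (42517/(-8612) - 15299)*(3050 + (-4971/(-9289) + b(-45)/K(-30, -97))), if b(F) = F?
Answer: -34146674849643685/731399936 ≈ -4.6687e+7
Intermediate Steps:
K(j, d) = d + 2*j + d*(33 + j) (K(j, d) = (d + j) + ((j + 33)*d + j) = (d + j) + ((33 + j)*d + j) = (d + j) + (d*(33 + j) + j) = (d + j) + (j + d*(33 + j)) = d + 2*j + d*(33 + j))
(42517/(-8612) - 15299)*(3050 + (-4971/(-9289) + b(-45)/K(-30, -97))) = (42517/(-8612) - 15299)*(3050 + (-4971/(-9289) - 45/(2*(-30) + 34*(-97) - 97*(-30)))) = (42517*(-1/8612) - 15299)*(3050 + (-4971*(-1/9289) - 45/(-60 - 3298 + 2910))) = (-42517/8612 - 15299)*(3050 + (4971/9289 - 45/(-448))) = -131797505*(3050 + (4971/9289 - 45*(-1/448)))/8612 = -131797505*(3050 + (4971/9289 + 45/448))/8612 = -131797505*(3050 + 377859/594496)/8612 = -131797505/8612*1813590659/594496 = -34146674849643685/731399936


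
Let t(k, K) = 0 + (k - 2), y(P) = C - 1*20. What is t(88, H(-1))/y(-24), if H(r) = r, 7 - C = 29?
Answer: -43/21 ≈ -2.0476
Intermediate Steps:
C = -22 (C = 7 - 1*29 = 7 - 29 = -22)
y(P) = -42 (y(P) = -22 - 1*20 = -22 - 20 = -42)
t(k, K) = -2 + k (t(k, K) = 0 + (-2 + k) = -2 + k)
t(88, H(-1))/y(-24) = (-2 + 88)/(-42) = 86*(-1/42) = -43/21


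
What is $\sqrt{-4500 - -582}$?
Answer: $i \sqrt{3918} \approx 62.594 i$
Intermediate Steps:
$\sqrt{-4500 - -582} = \sqrt{-4500 + 582} = \sqrt{-3918} = i \sqrt{3918}$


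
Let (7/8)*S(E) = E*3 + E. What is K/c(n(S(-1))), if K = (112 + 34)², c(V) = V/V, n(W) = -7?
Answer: 21316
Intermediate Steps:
S(E) = 32*E/7 (S(E) = 8*(E*3 + E)/7 = 8*(3*E + E)/7 = 8*(4*E)/7 = 32*E/7)
c(V) = 1
K = 21316 (K = 146² = 21316)
K/c(n(S(-1))) = 21316/1 = 21316*1 = 21316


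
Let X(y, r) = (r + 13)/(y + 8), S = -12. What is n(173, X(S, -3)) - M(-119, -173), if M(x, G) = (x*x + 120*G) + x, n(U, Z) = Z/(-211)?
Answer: 2835001/422 ≈ 6718.0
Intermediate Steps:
X(y, r) = (13 + r)/(8 + y)
n(U, Z) = -Z/211 (n(U, Z) = Z*(-1/211) = -Z/211)
M(x, G) = x + x² + 120*G (M(x, G) = (x² + 120*G) + x = x + x² + 120*G)
n(173, X(S, -3)) - M(-119, -173) = -(13 - 3)/(211*(8 - 12)) - (-119 + (-119)² + 120*(-173)) = -10/(211*(-4)) - (-119 + 14161 - 20760) = -(-1)*10/844 - 1*(-6718) = -1/211*(-5/2) + 6718 = 5/422 + 6718 = 2835001/422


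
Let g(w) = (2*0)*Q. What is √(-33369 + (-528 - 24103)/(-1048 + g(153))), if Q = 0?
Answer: I*√9155873222/524 ≈ 182.61*I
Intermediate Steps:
g(w) = 0 (g(w) = (2*0)*0 = 0*0 = 0)
√(-33369 + (-528 - 24103)/(-1048 + g(153))) = √(-33369 + (-528 - 24103)/(-1048 + 0)) = √(-33369 - 24631/(-1048)) = √(-33369 - 24631*(-1/1048)) = √(-33369 + 24631/1048) = √(-34946081/1048) = I*√9155873222/524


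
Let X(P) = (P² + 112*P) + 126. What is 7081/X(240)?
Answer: 7081/84606 ≈ 0.083694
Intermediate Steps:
X(P) = 126 + P² + 112*P
7081/X(240) = 7081/(126 + 240² + 112*240) = 7081/(126 + 57600 + 26880) = 7081/84606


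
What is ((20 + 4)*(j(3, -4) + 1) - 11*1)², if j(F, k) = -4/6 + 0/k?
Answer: 9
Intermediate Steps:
j(F, k) = -⅔ (j(F, k) = -4*⅙ + 0 = -⅔ + 0 = -⅔)
((20 + 4)*(j(3, -4) + 1) - 11*1)² = ((20 + 4)*(-⅔ + 1) - 11*1)² = (24*(⅓) - 11)² = (8 - 11)² = (-3)² = 9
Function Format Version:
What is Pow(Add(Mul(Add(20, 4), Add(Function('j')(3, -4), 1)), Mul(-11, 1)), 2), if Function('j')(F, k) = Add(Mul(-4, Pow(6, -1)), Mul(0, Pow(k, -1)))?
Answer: 9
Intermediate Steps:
Function('j')(F, k) = Rational(-2, 3) (Function('j')(F, k) = Add(Mul(-4, Rational(1, 6)), 0) = Add(Rational(-2, 3), 0) = Rational(-2, 3))
Pow(Add(Mul(Add(20, 4), Add(Function('j')(3, -4), 1)), Mul(-11, 1)), 2) = Pow(Add(Mul(Add(20, 4), Add(Rational(-2, 3), 1)), Mul(-11, 1)), 2) = Pow(Add(Mul(24, Rational(1, 3)), -11), 2) = Pow(Add(8, -11), 2) = Pow(-3, 2) = 9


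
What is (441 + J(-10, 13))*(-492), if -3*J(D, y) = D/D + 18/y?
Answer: -2815552/13 ≈ -2.1658e+5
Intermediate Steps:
J(D, y) = -⅓ - 6/y (J(D, y) = -(D/D + 18/y)/3 = -(1 + 18/y)/3 = -⅓ - 6/y)
(441 + J(-10, 13))*(-492) = (441 + (⅓)*(-18 - 1*13)/13)*(-492) = (441 + (⅓)*(1/13)*(-18 - 13))*(-492) = (441 + (⅓)*(1/13)*(-31))*(-492) = (441 - 31/39)*(-492) = (17168/39)*(-492) = -2815552/13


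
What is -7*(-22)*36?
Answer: 5544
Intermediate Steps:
-7*(-22)*36 = 154*36 = 5544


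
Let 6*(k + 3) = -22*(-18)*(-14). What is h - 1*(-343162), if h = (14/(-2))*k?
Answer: 349651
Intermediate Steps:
k = -927 (k = -3 + (-22*(-18)*(-14))/6 = -3 + (396*(-14))/6 = -3 + (1/6)*(-5544) = -3 - 924 = -927)
h = 6489 (h = (14/(-2))*(-927) = (14*(-1/2))*(-927) = -7*(-927) = 6489)
h - 1*(-343162) = 6489 - 1*(-343162) = 6489 + 343162 = 349651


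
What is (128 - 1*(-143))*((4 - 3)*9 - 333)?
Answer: -87804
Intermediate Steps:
(128 - 1*(-143))*((4 - 3)*9 - 333) = (128 + 143)*(1*9 - 333) = 271*(9 - 333) = 271*(-324) = -87804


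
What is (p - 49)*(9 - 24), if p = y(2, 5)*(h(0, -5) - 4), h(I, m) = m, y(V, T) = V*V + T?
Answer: 1950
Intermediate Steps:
y(V, T) = T + V² (y(V, T) = V² + T = T + V²)
p = -81 (p = (5 + 2²)*(-5 - 4) = (5 + 4)*(-9) = 9*(-9) = -81)
(p - 49)*(9 - 24) = (-81 - 49)*(9 - 24) = -130*(-15) = 1950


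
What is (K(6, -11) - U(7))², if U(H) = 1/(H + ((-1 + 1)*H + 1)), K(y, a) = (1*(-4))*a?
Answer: 123201/64 ≈ 1925.0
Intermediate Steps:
K(y, a) = -4*a
U(H) = 1/(1 + H) (U(H) = 1/(H + (0*H + 1)) = 1/(H + (0 + 1)) = 1/(H + 1) = 1/(1 + H))
(K(6, -11) - U(7))² = (-4*(-11) - 1/(1 + 7))² = (44 - 1/8)² = (44 - 1*⅛)² = (44 - ⅛)² = (351/8)² = 123201/64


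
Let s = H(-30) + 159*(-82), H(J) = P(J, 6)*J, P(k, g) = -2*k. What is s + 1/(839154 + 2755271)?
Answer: -53334078149/3594425 ≈ -14838.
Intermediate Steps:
H(J) = -2*J² (H(J) = (-2*J)*J = -2*J²)
s = -14838 (s = -2*(-30)² + 159*(-82) = -2*900 - 13038 = -1800 - 13038 = -14838)
s + 1/(839154 + 2755271) = -14838 + 1/(839154 + 2755271) = -14838 + 1/3594425 = -53334078149/3594425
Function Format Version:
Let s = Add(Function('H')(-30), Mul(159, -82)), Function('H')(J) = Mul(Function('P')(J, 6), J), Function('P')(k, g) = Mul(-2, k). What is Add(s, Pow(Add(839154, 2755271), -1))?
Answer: Rational(-53334078149, 3594425) ≈ -14838.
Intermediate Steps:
Function('H')(J) = Mul(-2, Pow(J, 2)) (Function('H')(J) = Mul(Mul(-2, J), J) = Mul(-2, Pow(J, 2)))
s = -14838 (s = Add(Mul(-2, Pow(-30, 2)), Mul(159, -82)) = Add(Mul(-2, 900), -13038) = Add(-1800, -13038) = -14838)
Add(s, Pow(Add(839154, 2755271), -1)) = Add(-14838, Pow(Add(839154, 2755271), -1)) = Add(-14838, Pow(3594425, -1)) = Add(-14838, Rational(1, 3594425)) = Rational(-53334078149, 3594425)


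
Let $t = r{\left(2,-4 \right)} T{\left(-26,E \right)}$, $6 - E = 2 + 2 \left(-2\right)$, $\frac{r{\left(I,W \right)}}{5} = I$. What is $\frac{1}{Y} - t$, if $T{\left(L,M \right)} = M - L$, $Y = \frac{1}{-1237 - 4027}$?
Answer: $-5604$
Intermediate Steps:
$r{\left(I,W \right)} = 5 I$
$E = 8$ ($E = 6 - \left(2 + 2 \left(-2\right)\right) = 6 - \left(2 - 4\right) = 6 - -2 = 6 + 2 = 8$)
$Y = - \frac{1}{5264}$ ($Y = \frac{1}{-5264} = - \frac{1}{5264} \approx -0.00018997$)
$t = 340$ ($t = 5 \cdot 2 \left(8 - -26\right) = 10 \left(8 + 26\right) = 10 \cdot 34 = 340$)
$\frac{1}{Y} - t = \frac{1}{- \frac{1}{5264}} - 340 = -5264 - 340 = -5604$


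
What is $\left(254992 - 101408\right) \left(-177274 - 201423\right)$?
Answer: $-58161800048$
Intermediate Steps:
$\left(254992 - 101408\right) \left(-177274 - 201423\right) = 153584 \left(-378697\right) = -58161800048$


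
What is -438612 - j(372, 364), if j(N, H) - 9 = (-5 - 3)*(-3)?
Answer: -438645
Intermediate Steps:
j(N, H) = 33 (j(N, H) = 9 + (-5 - 3)*(-3) = 9 - 8*(-3) = 9 + 24 = 33)
-438612 - j(372, 364) = -438612 - 1*33 = -438612 - 33 = -438645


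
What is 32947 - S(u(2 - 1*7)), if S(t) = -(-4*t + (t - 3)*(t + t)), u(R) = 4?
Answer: 32939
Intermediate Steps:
S(t) = 4*t - 2*t*(-3 + t) (S(t) = -(-4*t + (-3 + t)*(2*t)) = -(-4*t + 2*t*(-3 + t)) = 4*t - 2*t*(-3 + t))
32947 - S(u(2 - 1*7)) = 32947 - 2*4*(5 - 1*4) = 32947 - 2*4*(5 - 4) = 32947 - 2*4 = 32947 - 1*8 = 32947 - 8 = 32939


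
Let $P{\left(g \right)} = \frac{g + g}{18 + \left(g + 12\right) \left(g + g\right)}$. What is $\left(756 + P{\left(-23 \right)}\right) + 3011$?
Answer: $\frac{986931}{262} \approx 3766.9$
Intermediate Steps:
$P{\left(g \right)} = \frac{2 g}{18 + 2 g \left(12 + g\right)}$ ($P{\left(g \right)} = \frac{2 g}{18 + \left(12 + g\right) 2 g} = \frac{2 g}{18 + 2 g \left(12 + g\right)}$)
$\left(756 + P{\left(-23 \right)}\right) + 3011 = \left(756 - \frac{23}{9 + \left(-23\right)^{2} + 12 \left(-23\right)}\right) + 3011 = \left(756 - \frac{23}{9 + 529 - 276}\right) + 3011 = \left(756 - \frac{23}{262}\right) + 3011 = \frac{198049}{262} + 3011 = \frac{986931}{262}$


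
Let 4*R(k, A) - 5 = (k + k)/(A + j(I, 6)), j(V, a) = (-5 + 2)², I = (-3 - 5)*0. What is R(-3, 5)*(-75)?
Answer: -600/7 ≈ -85.714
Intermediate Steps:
I = 0 (I = -8*0 = 0)
j(V, a) = 9 (j(V, a) = (-3)² = 9)
R(k, A) = 5/4 + k/(2*(9 + A)) (R(k, A) = 5/4 + ((k + k)/(A + 9))/4 = 5/4 + ((2*k)/(9 + A))/4 = 5/4 + (2*k/(9 + A))/4 = 5/4 + k/(2*(9 + A)))
R(-3, 5)*(-75) = ((45 + 2*(-3) + 5*5)/(4*(9 + 5)))*(-75) = ((¼)*(45 - 6 + 25)/14)*(-75) = ((¼)*(1/14)*64)*(-75) = (8/7)*(-75) = -600/7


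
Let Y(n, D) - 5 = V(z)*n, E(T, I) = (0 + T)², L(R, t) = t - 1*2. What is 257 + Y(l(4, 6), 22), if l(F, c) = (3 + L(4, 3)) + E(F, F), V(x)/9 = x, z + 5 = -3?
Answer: -1178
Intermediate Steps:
z = -8 (z = -5 - 3 = -8)
L(R, t) = -2 + t (L(R, t) = t - 2 = -2 + t)
V(x) = 9*x
E(T, I) = T²
l(F, c) = 4 + F² (l(F, c) = (3 + (-2 + 3)) + F² = (3 + 1) + F² = 4 + F²)
Y(n, D) = 5 - 72*n (Y(n, D) = 5 + (9*(-8))*n = 5 - 72*n)
257 + Y(l(4, 6), 22) = 257 + (5 - 72*(4 + 4²)) = 257 + (5 - 72*(4 + 16)) = 257 + (5 - 72*20) = 257 + (5 - 1440) = 257 - 1435 = -1178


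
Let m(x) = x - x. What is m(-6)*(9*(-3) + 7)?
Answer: 0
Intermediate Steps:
m(x) = 0
m(-6)*(9*(-3) + 7) = 0*(9*(-3) + 7) = 0*(-27 + 7) = 0*(-20) = 0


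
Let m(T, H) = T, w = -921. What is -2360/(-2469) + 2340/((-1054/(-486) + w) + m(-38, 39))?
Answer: -85519918/57406719 ≈ -1.4897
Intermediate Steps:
-2360/(-2469) + 2340/((-1054/(-486) + w) + m(-38, 39)) = -2360/(-2469) + 2340/((-1054/(-486) - 921) - 38) = -2360*(-1/2469) + 2340/((-1054*(-1/486) - 921) - 38) = 2360/2469 + 2340/((527/243 - 921) - 38) = 2360/2469 + 2340/(-223276/243 - 38) = 2360/2469 + 2340/(-232510/243) = 2360/2469 + 2340*(-243/232510) = 2360/2469 - 56862/23251 = -85519918/57406719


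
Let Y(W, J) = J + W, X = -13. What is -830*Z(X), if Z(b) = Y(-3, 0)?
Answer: 2490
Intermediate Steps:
Z(b) = -3 (Z(b) = 0 - 3 = -3)
-830*Z(X) = -830*(-3) = 2490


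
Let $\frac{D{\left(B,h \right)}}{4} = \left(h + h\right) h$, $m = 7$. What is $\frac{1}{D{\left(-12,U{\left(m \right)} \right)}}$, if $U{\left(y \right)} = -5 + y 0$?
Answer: $\frac{1}{200} \approx 0.005$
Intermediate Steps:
$U{\left(y \right)} = -5$ ($U{\left(y \right)} = -5 + 0 = -5$)
$D{\left(B,h \right)} = 8 h^{2}$ ($D{\left(B,h \right)} = 4 \left(h + h\right) h = 4 \cdot 2 h h = 4 \cdot 2 h^{2} = 8 h^{2}$)
$\frac{1}{D{\left(-12,U{\left(m \right)} \right)}} = \frac{1}{8 \left(-5\right)^{2}} = \frac{1}{8 \cdot 25} = \frac{1}{200}$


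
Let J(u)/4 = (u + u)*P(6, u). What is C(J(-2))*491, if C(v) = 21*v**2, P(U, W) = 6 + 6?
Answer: 380104704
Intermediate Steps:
P(U, W) = 12
J(u) = 96*u (J(u) = 4*((u + u)*12) = 4*((2*u)*12) = 4*(24*u) = 96*u)
C(J(-2))*491 = (21*(96*(-2))**2)*491 = (21*(-192)**2)*491 = (21*36864)*491 = 774144*491 = 380104704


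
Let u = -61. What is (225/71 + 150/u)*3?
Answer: 9225/4331 ≈ 2.1300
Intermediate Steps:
(225/71 + 150/u)*3 = (225/71 + 150/(-61))*3 = (225*(1/71) + 150*(-1/61))*3 = (225/71 - 150/61)*3 = (3075/4331)*3 = 9225/4331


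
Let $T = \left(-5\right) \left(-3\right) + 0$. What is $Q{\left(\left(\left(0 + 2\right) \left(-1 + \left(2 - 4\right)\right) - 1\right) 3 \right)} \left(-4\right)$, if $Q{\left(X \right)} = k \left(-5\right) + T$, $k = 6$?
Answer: $60$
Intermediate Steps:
$T = 15$ ($T = 15 + 0 = 15$)
$Q{\left(X \right)} = -15$ ($Q{\left(X \right)} = 6 \left(-5\right) + 15 = -30 + 15 = -15$)
$Q{\left(\left(\left(0 + 2\right) \left(-1 + \left(2 - 4\right)\right) - 1\right) 3 \right)} \left(-4\right) = \left(-15\right) \left(-4\right) = 60$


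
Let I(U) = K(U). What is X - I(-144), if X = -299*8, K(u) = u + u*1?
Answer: -2104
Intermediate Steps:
K(u) = 2*u (K(u) = u + u = 2*u)
X = -2392
I(U) = 2*U
X - I(-144) = -2392 - 2*(-144) = -2392 - 1*(-288) = -2392 + 288 = -2104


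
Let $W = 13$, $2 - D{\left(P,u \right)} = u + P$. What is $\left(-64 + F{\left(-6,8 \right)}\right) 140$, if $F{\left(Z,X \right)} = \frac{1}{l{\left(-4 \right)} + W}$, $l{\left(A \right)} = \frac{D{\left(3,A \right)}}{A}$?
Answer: $- \frac{62640}{7} \approx -8948.6$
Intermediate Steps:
$D{\left(P,u \right)} = 2 - P - u$ ($D{\left(P,u \right)} = 2 - \left(u + P\right) = 2 - \left(P + u\right) = 2 - P - u$)
$l{\left(A \right)} = \frac{-1 - A}{A}$ ($l{\left(A \right)} = \frac{2 - 3 - A}{A} = \frac{-1 - A}{A}$)
$F{\left(Z,X \right)} = \frac{4}{49}$ ($F{\left(Z,X \right)} = \frac{1}{\frac{-1 - -4}{-4} + 13} = \frac{1}{- \frac{-1 + 4}{4} + 13} = \frac{1}{\left(- \frac{1}{4}\right) 3 + 13} = \frac{1}{- \frac{3}{4} + 13} = \frac{1}{\frac{49}{4}} = \frac{4}{49}$)
$\left(-64 + F{\left(-6,8 \right)}\right) 140 = \left(-64 + \frac{4}{49}\right) 140 = \left(- \frac{3132}{49}\right) 140 = - \frac{62640}{7}$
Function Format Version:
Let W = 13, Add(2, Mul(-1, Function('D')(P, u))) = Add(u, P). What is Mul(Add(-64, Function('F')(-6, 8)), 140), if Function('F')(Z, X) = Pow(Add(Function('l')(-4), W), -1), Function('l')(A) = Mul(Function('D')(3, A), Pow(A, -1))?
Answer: Rational(-62640, 7) ≈ -8948.6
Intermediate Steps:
Function('D')(P, u) = Add(2, Mul(-1, P), Mul(-1, u)) (Function('D')(P, u) = Add(2, Mul(-1, Add(u, P))) = Add(2, Mul(-1, Add(P, u))) = Add(2, Add(Mul(-1, P), Mul(-1, u))) = Add(2, Mul(-1, P), Mul(-1, u)))
Function('l')(A) = Mul(Pow(A, -1), Add(-1, Mul(-1, A))) (Function('l')(A) = Mul(Add(2, Mul(-1, 3), Mul(-1, A)), Pow(A, -1)) = Mul(Add(2, -3, Mul(-1, A)), Pow(A, -1)) = Mul(Add(-1, Mul(-1, A)), Pow(A, -1)) = Mul(Pow(A, -1), Add(-1, Mul(-1, A))))
Function('F')(Z, X) = Rational(4, 49) (Function('F')(Z, X) = Pow(Add(Mul(Pow(-4, -1), Add(-1, Mul(-1, -4))), 13), -1) = Pow(Add(Mul(Rational(-1, 4), Add(-1, 4)), 13), -1) = Pow(Add(Mul(Rational(-1, 4), 3), 13), -1) = Pow(Add(Rational(-3, 4), 13), -1) = Pow(Rational(49, 4), -1) = Rational(4, 49))
Mul(Add(-64, Function('F')(-6, 8)), 140) = Mul(Add(-64, Rational(4, 49)), 140) = Mul(Rational(-3132, 49), 140) = Rational(-62640, 7)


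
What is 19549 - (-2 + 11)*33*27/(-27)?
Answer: 19846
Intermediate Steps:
19549 - (-2 + 11)*33*27/(-27) = 19549 - 9*33*27*(-1/27) = 19549 - 297*(-1) = 19549 - 1*(-297) = 19549 + 297 = 19846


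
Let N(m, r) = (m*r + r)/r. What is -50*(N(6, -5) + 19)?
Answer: -1300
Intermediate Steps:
N(m, r) = (r + m*r)/r
-50*(N(6, -5) + 19) = -50*((1 + 6) + 19) = -50*(7 + 19) = -50*26 = -1300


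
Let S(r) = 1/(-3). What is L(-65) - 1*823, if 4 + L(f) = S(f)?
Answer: -2482/3 ≈ -827.33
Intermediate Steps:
S(r) = -1/3
L(f) = -13/3 (L(f) = -4 - 1/3 = -13/3)
L(-65) - 1*823 = -13/3 - 1*823 = -13/3 - 823 = -2482/3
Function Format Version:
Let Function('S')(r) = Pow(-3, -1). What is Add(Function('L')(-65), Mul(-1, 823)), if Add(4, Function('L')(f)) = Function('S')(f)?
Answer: Rational(-2482, 3) ≈ -827.33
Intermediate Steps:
Function('S')(r) = Rational(-1, 3)
Function('L')(f) = Rational(-13, 3) (Function('L')(f) = Add(-4, Rational(-1, 3)) = Rational(-13, 3))
Add(Function('L')(-65), Mul(-1, 823)) = Add(Rational(-13, 3), Mul(-1, 823)) = Add(Rational(-13, 3), -823) = Rational(-2482, 3)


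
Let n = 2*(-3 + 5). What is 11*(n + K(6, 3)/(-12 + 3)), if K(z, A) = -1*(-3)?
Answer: 121/3 ≈ 40.333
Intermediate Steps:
K(z, A) = 3
n = 4 (n = 2*2 = 4)
11*(n + K(6, 3)/(-12 + 3)) = 11*(4 + 3/(-12 + 3)) = 11*(4 + 3/(-9)) = 11*(4 + 3*(-⅑)) = 11*(4 - ⅓) = 11*(11/3) = 121/3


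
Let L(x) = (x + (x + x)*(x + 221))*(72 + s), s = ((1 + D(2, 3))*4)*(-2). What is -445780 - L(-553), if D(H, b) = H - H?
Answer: -23910676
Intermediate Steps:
D(H, b) = 0
s = -8 (s = ((1 + 0)*4)*(-2) = (1*4)*(-2) = 4*(-2) = -8)
L(x) = 64*x + 128*x*(221 + x) (L(x) = (x + (x + x)*(x + 221))*(72 - 8) = (x + (2*x)*(221 + x))*64 = (x + 2*x*(221 + x))*64 = 64*x + 128*x*(221 + x))
-445780 - L(-553) = -445780 - 64*(-553)*(443 + 2*(-553)) = -445780 - 64*(-553)*(443 - 1106) = -445780 - 64*(-553)*(-663) = -445780 - 1*23464896 = -445780 - 23464896 = -23910676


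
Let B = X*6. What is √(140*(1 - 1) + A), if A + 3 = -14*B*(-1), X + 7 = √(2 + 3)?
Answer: √(-591 + 84*√5) ≈ 20.079*I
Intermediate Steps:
X = -7 + √5 (X = -7 + √(2 + 3) = -7 + √5 ≈ -4.7639)
B = -42 + 6*√5 (B = (-7 + √5)*6 = -42 + 6*√5 ≈ -28.584)
A = -591 + 84*√5 (A = -3 - 14*(-42 + 6*√5)*(-1) = -3 + (588 - 84*√5)*(-1) = -3 + (-588 + 84*√5) = -591 + 84*√5 ≈ -403.17)
√(140*(1 - 1) + A) = √(140*(1 - 1) + (-591 + 84*√5)) = √(140*0 + (-591 + 84*√5)) = √(0 + (-591 + 84*√5)) = √(-591 + 84*√5)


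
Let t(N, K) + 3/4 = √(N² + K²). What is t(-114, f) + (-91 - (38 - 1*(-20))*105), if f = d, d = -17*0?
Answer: -24271/4 ≈ -6067.8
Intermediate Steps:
d = 0
f = 0
t(N, K) = -¾ + √(K² + N²) (t(N, K) = -¾ + √(N² + K²) = -¾ + √(K² + N²))
t(-114, f) + (-91 - (38 - 1*(-20))*105) = (-¾ + √(0² + (-114)²)) + (-91 - (38 - 1*(-20))*105) = (-¾ + √(0 + 12996)) + (-91 - (38 + 20)*105) = (-¾ + √12996) + (-91 - 1*58*105) = (-¾ + 114) + (-91 - 58*105) = 453/4 + (-91 - 6090) = 453/4 - 6181 = -24271/4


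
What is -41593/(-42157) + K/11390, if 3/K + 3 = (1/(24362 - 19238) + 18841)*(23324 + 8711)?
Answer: 732574463664392531107/742508154369392356345 ≈ 0.98662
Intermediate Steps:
K = 15372/3092700049603 (K = 3/(-3 + (1/(24362 - 19238) + 18841)*(23324 + 8711)) = 3/(-3 + (1/5124 + 18841)*32035) = 3/(-3 + (96541285/5124)*32035) = 3/(-3 + 3092700064975/5124) = 3/(3092700049603/5124) = 3*(5124/3092700049603) = 15372/3092700049603 ≈ 4.9704e-9)
-41593/(-42157) + K/11390 = -41593/(-42157) + (15372/3092700049603)/11390 = -41593*(-1/42157) + (15372/3092700049603)*(1/11390) = 41593/42157 + 7686/17612926782489085 = 732574463664392531107/742508154369392356345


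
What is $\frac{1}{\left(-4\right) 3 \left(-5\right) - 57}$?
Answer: $\frac{1}{3} \approx 0.33333$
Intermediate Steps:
$\frac{1}{\left(-4\right) 3 \left(-5\right) - 57} = \frac{1}{\left(-12\right) \left(-5\right) - 57} = \frac{1}{60 - 57} = \frac{1}{3}$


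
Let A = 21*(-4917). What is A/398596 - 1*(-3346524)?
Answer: 121264634277/36236 ≈ 3.3465e+6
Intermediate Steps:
A = -103257
A/398596 - 1*(-3346524) = -103257/398596 - 1*(-3346524) = -103257*1/398596 + 3346524 = -9387/36236 + 3346524 = 121264634277/36236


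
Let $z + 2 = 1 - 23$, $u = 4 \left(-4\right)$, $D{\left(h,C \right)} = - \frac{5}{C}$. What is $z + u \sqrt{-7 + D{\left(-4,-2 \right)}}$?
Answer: $-24 - 24 i \sqrt{2} \approx -24.0 - 33.941 i$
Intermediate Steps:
$u = -16$
$z = -24$ ($z = -2 + \left(1 - 23\right) = -2 - 22 = -24$)
$z + u \sqrt{-7 + D{\left(-4,-2 \right)}} = -24 - 16 \sqrt{-7 - \frac{5}{-2}} = -24 - 16 \sqrt{-7 - - \frac{5}{2}} = -24 - 16 \sqrt{-7 + \frac{5}{2}} = -24 - 16 \sqrt{- \frac{9}{2}} = -24 - 16 \frac{3 i \sqrt{2}}{2} = -24 - 24 i \sqrt{2}$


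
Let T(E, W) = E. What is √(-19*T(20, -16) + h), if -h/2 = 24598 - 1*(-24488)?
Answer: 2*I*√24638 ≈ 313.93*I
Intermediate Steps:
h = -98172 (h = -2*(24598 - 1*(-24488)) = -2*(24598 + 24488) = -2*49086 = -98172)
√(-19*T(20, -16) + h) = √(-19*20 - 98172) = √(-380 - 98172) = √(-98552) = 2*I*√24638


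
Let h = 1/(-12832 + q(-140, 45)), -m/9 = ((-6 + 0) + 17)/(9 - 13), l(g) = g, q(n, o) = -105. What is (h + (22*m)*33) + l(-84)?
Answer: 462743551/25874 ≈ 17885.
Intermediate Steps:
m = 99/4 (m = -9*((-6 + 0) + 17)/(9 - 13) = -9*(-6 + 17)/(-4) = -99*(-1)/4 = -9*(-11/4) = 99/4 ≈ 24.750)
h = -1/12937 (h = 1/(-12832 - 105) = 1/(-12937) = -1/12937 ≈ -7.7298e-5)
(h + (22*m)*33) + l(-84) = (-1/12937 + (22*(99/4))*33) - 84 = (-1/12937 + (1089/2)*33) - 84 = (-1/12937 + 35937/2) - 84 = 464916967/25874 - 84 = 462743551/25874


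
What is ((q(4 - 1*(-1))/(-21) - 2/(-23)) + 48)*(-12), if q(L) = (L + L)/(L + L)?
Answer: -92812/161 ≈ -576.47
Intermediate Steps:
q(L) = 1 (q(L) = (2*L)/((2*L)) = (2*L)*(1/(2*L)) = 1)
((q(4 - 1*(-1))/(-21) - 2/(-23)) + 48)*(-12) = ((1/(-21) - 2/(-23)) + 48)*(-12) = ((1*(-1/21) - 2*(-1/23)) + 48)*(-12) = ((-1/21 + 2/23) + 48)*(-12) = (19/483 + 48)*(-12) = (23203/483)*(-12) = -92812/161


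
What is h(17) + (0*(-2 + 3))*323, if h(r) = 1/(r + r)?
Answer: 1/34 ≈ 0.029412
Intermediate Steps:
h(r) = 1/(2*r)
h(17) + (0*(-2 + 3))*323 = (½)/17 + (0*(-2 + 3))*323 = (½)*(1/17) + (0*1)*323 = 1/34 + 0*323 = 1/34 + 0 = 1/34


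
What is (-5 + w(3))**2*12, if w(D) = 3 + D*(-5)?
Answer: 3468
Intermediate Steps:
w(D) = 3 - 5*D
(-5 + w(3))**2*12 = (-5 + (3 - 5*3))**2*12 = (-5 + (3 - 15))**2*12 = (-5 - 12)**2*12 = (-17)**2*12 = 289*12 = 3468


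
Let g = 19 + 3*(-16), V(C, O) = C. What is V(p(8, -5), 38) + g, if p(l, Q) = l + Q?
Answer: -26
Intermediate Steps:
p(l, Q) = Q + l
g = -29 (g = 19 - 48 = -29)
V(p(8, -5), 38) + g = (-5 + 8) - 29 = 3 - 29 = -26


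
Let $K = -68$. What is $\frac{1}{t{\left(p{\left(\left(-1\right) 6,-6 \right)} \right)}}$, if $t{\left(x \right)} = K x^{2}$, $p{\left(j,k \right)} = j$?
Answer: $- \frac{1}{2448} \approx -0.0004085$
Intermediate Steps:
$t{\left(x \right)} = - 68 x^{2}$
$\frac{1}{t{\left(p{\left(\left(-1\right) 6,-6 \right)} \right)}} = \frac{1}{\left(-68\right) \left(\left(-1\right) 6\right)^{2}} = \frac{1}{\left(-68\right) \left(-6\right)^{2}} = \frac{1}{\left(-68\right) 36} = \frac{1}{-2448} = - \frac{1}{2448}$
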